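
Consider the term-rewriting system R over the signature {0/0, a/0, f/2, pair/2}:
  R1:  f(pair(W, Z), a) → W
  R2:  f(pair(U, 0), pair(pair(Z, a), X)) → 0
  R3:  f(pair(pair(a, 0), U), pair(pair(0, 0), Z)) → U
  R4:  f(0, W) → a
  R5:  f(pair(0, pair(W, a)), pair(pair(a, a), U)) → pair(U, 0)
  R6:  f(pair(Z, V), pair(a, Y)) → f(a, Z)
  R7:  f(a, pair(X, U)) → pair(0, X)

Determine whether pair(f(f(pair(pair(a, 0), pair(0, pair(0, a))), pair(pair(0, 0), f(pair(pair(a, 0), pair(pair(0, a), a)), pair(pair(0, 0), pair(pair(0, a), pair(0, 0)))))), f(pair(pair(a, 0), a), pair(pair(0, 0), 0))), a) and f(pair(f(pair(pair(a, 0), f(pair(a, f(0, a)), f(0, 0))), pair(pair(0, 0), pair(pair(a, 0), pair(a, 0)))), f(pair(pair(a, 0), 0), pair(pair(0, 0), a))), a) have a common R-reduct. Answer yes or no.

no — NF(t₁) = pair(0, a), NF(t₂) = a

Reduce t₁ = pair(f(f(pair(pair(a, 0), pair(0, pair(0, a))), pair(pair(0, 0), f(pair(pair(a, 0), pair(pair(0, a), a)), pair(pair(0, 0), pair(pair(0, a), pair(0, 0)))))), f(pair(pair(a, 0), a), pair(pair(0, 0), 0))), a):
1. pair(f(f(pair(pair(a, 0), pair(0, pair(0, a))), pair(pair(0, 0), f(pair(pair(a, 0), pair(pair(0, a), a)), pair(pair(0, 0), pair(pair(0, a), pair(0, 0)))))), f(pair(pair(a, 0), a), pair(pair(0, 0), 0))), a)  →  pair(f(pair(0, pair(0, a)), f(pair(pair(a, 0), a), pair(pair(0, 0), 0))), a)   [R3 at 1.1]
2. pair(f(pair(0, pair(0, a)), f(pair(pair(a, 0), a), pair(pair(0, 0), 0))), a)  →  pair(f(pair(0, pair(0, a)), a), a)   [R3 at 1.2]
3. pair(f(pair(0, pair(0, a)), a), a)  →  pair(0, a)   [R1 at 1]

Reduce t₂ = f(pair(f(pair(pair(a, 0), f(pair(a, f(0, a)), f(0, 0))), pair(pair(0, 0), pair(pair(a, 0), pair(a, 0)))), f(pair(pair(a, 0), 0), pair(pair(0, 0), a))), a):
1. f(pair(f(pair(pair(a, 0), f(pair(a, f(0, a)), f(0, 0))), pair(pair(0, 0), pair(pair(a, 0), pair(a, 0)))), f(pair(pair(a, 0), 0), pair(pair(0, 0), a))), a)  →  f(pair(pair(a, 0), f(pair(a, f(0, a)), f(0, 0))), pair(pair(0, 0), pair(pair(a, 0), pair(a, 0))))   [R1 at ε]
2. f(pair(pair(a, 0), f(pair(a, f(0, a)), f(0, 0))), pair(pair(0, 0), pair(pair(a, 0), pair(a, 0))))  →  f(pair(a, f(0, a)), f(0, 0))   [R3 at ε]
3. f(pair(a, f(0, a)), f(0, 0))  →  f(pair(a, a), f(0, 0))   [R4 at 1.2]
4. f(pair(a, a), f(0, 0))  →  f(pair(a, a), a)   [R4 at 2]
5. f(pair(a, a), a)  →  a   [R1 at ε]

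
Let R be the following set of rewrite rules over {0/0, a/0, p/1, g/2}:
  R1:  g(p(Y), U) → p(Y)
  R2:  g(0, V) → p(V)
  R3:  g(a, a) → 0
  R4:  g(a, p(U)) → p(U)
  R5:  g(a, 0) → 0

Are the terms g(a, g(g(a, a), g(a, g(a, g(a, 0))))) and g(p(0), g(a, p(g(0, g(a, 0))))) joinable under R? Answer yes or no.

Reduce t₁ = g(a, g(g(a, a), g(a, g(a, g(a, 0))))):
1. g(a, g(g(a, a), g(a, g(a, g(a, 0)))))  →  g(a, g(0, g(a, g(a, g(a, 0)))))   [R3 at 2.1]
2. g(a, g(0, g(a, g(a, g(a, 0)))))  →  g(a, p(g(a, g(a, g(a, 0)))))   [R2 at 2]
3. g(a, p(g(a, g(a, g(a, 0)))))  →  p(g(a, g(a, g(a, 0))))   [R4 at ε]
4. p(g(a, g(a, g(a, 0))))  →  p(g(a, g(a, 0)))   [R5 at 1.2.2]
5. p(g(a, g(a, 0)))  →  p(g(a, 0))   [R5 at 1.2]
6. p(g(a, 0))  →  p(0)   [R5 at 1]

Reduce t₂ = g(p(0), g(a, p(g(0, g(a, 0))))):
1. g(p(0), g(a, p(g(0, g(a, 0)))))  →  p(0)   [R1 at ε]

yes — NF(t₁) = p(0), NF(t₂) = p(0)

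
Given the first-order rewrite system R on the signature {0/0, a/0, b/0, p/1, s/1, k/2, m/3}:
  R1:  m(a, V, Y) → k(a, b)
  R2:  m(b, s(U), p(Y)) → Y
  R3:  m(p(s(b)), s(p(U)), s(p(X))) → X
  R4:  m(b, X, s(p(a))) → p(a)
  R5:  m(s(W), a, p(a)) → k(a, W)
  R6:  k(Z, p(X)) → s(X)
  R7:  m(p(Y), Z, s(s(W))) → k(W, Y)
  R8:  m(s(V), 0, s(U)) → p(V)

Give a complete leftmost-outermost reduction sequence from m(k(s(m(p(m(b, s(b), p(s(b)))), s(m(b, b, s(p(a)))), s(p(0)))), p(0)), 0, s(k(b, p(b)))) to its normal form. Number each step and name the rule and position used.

p(0)

1. m(k(s(m(p(m(b, s(b), p(s(b)))), s(m(b, b, s(p(a)))), s(p(0)))), p(0)), 0, s(k(b, p(b))))  →  m(s(0), 0, s(k(b, p(b))))   [R6 at 1]
2. m(s(0), 0, s(k(b, p(b))))  →  p(0)   [R8 at ε]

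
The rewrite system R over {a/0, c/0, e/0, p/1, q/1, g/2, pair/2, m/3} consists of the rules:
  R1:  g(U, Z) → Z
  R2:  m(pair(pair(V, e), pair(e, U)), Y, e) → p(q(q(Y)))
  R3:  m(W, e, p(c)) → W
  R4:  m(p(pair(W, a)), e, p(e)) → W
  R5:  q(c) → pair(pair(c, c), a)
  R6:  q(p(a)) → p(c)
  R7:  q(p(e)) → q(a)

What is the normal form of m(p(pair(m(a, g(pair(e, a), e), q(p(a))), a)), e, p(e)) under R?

1. m(p(pair(m(a, g(pair(e, a), e), q(p(a))), a)), e, p(e))  →  m(a, g(pair(e, a), e), q(p(a)))   [R4 at ε]
2. m(a, g(pair(e, a), e), q(p(a)))  →  m(a, e, q(p(a)))   [R1 at 2]
3. m(a, e, q(p(a)))  →  m(a, e, p(c))   [R6 at 3]
4. m(a, e, p(c))  →  a   [R3 at ε]

a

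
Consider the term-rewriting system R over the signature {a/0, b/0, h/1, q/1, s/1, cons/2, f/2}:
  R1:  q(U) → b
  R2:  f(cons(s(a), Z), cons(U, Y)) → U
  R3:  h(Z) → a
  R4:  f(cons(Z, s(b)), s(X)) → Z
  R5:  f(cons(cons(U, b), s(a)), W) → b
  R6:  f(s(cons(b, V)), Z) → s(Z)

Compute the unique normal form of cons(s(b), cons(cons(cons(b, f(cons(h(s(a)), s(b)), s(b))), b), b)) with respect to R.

1. cons(s(b), cons(cons(cons(b, f(cons(h(s(a)), s(b)), s(b))), b), b))  →  cons(s(b), cons(cons(cons(b, h(s(a))), b), b))   [R4 at 2.1.1.2]
2. cons(s(b), cons(cons(cons(b, h(s(a))), b), b))  →  cons(s(b), cons(cons(cons(b, a), b), b))   [R3 at 2.1.1.2]

cons(s(b), cons(cons(cons(b, a), b), b))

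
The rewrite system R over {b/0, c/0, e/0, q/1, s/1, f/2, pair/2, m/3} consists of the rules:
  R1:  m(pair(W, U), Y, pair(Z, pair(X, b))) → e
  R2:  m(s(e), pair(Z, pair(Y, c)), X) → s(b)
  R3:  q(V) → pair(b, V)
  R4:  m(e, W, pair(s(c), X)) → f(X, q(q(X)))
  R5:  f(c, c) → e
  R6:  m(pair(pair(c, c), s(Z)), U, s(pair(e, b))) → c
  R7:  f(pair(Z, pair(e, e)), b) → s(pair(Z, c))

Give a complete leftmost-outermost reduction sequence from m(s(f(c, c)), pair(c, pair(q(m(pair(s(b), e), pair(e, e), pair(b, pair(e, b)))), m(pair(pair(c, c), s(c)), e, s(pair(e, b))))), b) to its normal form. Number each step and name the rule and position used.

s(b)

1. m(s(f(c, c)), pair(c, pair(q(m(pair(s(b), e), pair(e, e), pair(b, pair(e, b)))), m(pair(pair(c, c), s(c)), e, s(pair(e, b))))), b)  →  m(s(e), pair(c, pair(q(m(pair(s(b), e), pair(e, e), pair(b, pair(e, b)))), m(pair(pair(c, c), s(c)), e, s(pair(e, b))))), b)   [R5 at 1.1]
2. m(s(e), pair(c, pair(q(m(pair(s(b), e), pair(e, e), pair(b, pair(e, b)))), m(pair(pair(c, c), s(c)), e, s(pair(e, b))))), b)  →  m(s(e), pair(c, pair(pair(b, m(pair(s(b), e), pair(e, e), pair(b, pair(e, b)))), m(pair(pair(c, c), s(c)), e, s(pair(e, b))))), b)   [R3 at 2.2.1]
3. m(s(e), pair(c, pair(pair(b, m(pair(s(b), e), pair(e, e), pair(b, pair(e, b)))), m(pair(pair(c, c), s(c)), e, s(pair(e, b))))), b)  →  m(s(e), pair(c, pair(pair(b, e), m(pair(pair(c, c), s(c)), e, s(pair(e, b))))), b)   [R1 at 2.2.1.2]
4. m(s(e), pair(c, pair(pair(b, e), m(pair(pair(c, c), s(c)), e, s(pair(e, b))))), b)  →  m(s(e), pair(c, pair(pair(b, e), c)), b)   [R6 at 2.2.2]
5. m(s(e), pair(c, pair(pair(b, e), c)), b)  →  s(b)   [R2 at ε]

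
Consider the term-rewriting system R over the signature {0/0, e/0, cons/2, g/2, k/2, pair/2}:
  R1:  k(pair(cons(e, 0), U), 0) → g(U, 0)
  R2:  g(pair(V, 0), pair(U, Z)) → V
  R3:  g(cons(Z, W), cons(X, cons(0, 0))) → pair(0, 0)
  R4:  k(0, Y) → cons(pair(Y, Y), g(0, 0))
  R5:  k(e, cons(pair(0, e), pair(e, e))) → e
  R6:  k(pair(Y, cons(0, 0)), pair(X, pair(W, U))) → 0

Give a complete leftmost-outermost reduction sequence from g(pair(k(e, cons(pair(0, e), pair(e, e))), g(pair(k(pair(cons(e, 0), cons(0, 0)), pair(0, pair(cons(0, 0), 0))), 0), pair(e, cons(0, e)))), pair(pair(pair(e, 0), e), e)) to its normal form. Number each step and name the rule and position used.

1. g(pair(k(e, cons(pair(0, e), pair(e, e))), g(pair(k(pair(cons(e, 0), cons(0, 0)), pair(0, pair(cons(0, 0), 0))), 0), pair(e, cons(0, e)))), pair(pair(pair(e, 0), e), e))  →  g(pair(e, g(pair(k(pair(cons(e, 0), cons(0, 0)), pair(0, pair(cons(0, 0), 0))), 0), pair(e, cons(0, e)))), pair(pair(pair(e, 0), e), e))   [R5 at 1.1]
2. g(pair(e, g(pair(k(pair(cons(e, 0), cons(0, 0)), pair(0, pair(cons(0, 0), 0))), 0), pair(e, cons(0, e)))), pair(pair(pair(e, 0), e), e))  →  g(pair(e, k(pair(cons(e, 0), cons(0, 0)), pair(0, pair(cons(0, 0), 0)))), pair(pair(pair(e, 0), e), e))   [R2 at 1.2]
3. g(pair(e, k(pair(cons(e, 0), cons(0, 0)), pair(0, pair(cons(0, 0), 0)))), pair(pair(pair(e, 0), e), e))  →  g(pair(e, 0), pair(pair(pair(e, 0), e), e))   [R6 at 1.2]
4. g(pair(e, 0), pair(pair(pair(e, 0), e), e))  →  e   [R2 at ε]

e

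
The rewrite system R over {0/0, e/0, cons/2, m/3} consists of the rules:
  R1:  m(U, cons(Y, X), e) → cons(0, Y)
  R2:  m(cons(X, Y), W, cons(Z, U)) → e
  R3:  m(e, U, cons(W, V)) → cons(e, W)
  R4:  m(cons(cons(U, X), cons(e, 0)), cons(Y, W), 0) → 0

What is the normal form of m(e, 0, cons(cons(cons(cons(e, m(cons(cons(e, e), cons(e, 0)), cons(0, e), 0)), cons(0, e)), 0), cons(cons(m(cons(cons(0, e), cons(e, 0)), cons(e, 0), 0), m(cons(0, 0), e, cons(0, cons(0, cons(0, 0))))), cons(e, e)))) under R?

cons(e, cons(cons(cons(e, 0), cons(0, e)), 0))

1. m(e, 0, cons(cons(cons(cons(e, m(cons(cons(e, e), cons(e, 0)), cons(0, e), 0)), cons(0, e)), 0), cons(cons(m(cons(cons(0, e), cons(e, 0)), cons(e, 0), 0), m(cons(0, 0), e, cons(0, cons(0, cons(0, 0))))), cons(e, e))))  →  cons(e, cons(cons(cons(e, m(cons(cons(e, e), cons(e, 0)), cons(0, e), 0)), cons(0, e)), 0))   [R3 at ε]
2. cons(e, cons(cons(cons(e, m(cons(cons(e, e), cons(e, 0)), cons(0, e), 0)), cons(0, e)), 0))  →  cons(e, cons(cons(cons(e, 0), cons(0, e)), 0))   [R4 at 2.1.1.2]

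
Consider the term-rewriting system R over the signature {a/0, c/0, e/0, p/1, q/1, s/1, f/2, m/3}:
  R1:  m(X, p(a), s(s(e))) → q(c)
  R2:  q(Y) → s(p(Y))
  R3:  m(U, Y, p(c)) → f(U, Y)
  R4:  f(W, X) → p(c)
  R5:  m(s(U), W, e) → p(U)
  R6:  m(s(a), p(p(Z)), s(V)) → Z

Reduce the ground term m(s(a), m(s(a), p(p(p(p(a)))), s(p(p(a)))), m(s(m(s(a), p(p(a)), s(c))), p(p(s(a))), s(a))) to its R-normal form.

a

1. m(s(a), m(s(a), p(p(p(p(a)))), s(p(p(a)))), m(s(m(s(a), p(p(a)), s(c))), p(p(s(a))), s(a)))  →  m(s(a), p(p(a)), m(s(m(s(a), p(p(a)), s(c))), p(p(s(a))), s(a)))   [R6 at 2]
2. m(s(a), p(p(a)), m(s(m(s(a), p(p(a)), s(c))), p(p(s(a))), s(a)))  →  m(s(a), p(p(a)), m(s(a), p(p(s(a))), s(a)))   [R6 at 3.1.1]
3. m(s(a), p(p(a)), m(s(a), p(p(s(a))), s(a)))  →  m(s(a), p(p(a)), s(a))   [R6 at 3]
4. m(s(a), p(p(a)), s(a))  →  a   [R6 at ε]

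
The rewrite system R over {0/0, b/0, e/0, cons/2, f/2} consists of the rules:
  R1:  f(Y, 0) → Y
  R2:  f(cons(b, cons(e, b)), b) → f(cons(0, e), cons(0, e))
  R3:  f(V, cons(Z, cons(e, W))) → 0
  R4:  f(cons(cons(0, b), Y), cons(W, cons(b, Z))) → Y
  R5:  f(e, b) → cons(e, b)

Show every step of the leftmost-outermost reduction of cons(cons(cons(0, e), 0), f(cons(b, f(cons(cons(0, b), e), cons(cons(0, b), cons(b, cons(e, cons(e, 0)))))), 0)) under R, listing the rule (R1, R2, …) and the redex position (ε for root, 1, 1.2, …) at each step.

cons(cons(cons(0, e), 0), cons(b, e))

1. cons(cons(cons(0, e), 0), f(cons(b, f(cons(cons(0, b), e), cons(cons(0, b), cons(b, cons(e, cons(e, 0)))))), 0))  →  cons(cons(cons(0, e), 0), cons(b, f(cons(cons(0, b), e), cons(cons(0, b), cons(b, cons(e, cons(e, 0)))))))   [R1 at 2]
2. cons(cons(cons(0, e), 0), cons(b, f(cons(cons(0, b), e), cons(cons(0, b), cons(b, cons(e, cons(e, 0)))))))  →  cons(cons(cons(0, e), 0), cons(b, e))   [R4 at 2.2]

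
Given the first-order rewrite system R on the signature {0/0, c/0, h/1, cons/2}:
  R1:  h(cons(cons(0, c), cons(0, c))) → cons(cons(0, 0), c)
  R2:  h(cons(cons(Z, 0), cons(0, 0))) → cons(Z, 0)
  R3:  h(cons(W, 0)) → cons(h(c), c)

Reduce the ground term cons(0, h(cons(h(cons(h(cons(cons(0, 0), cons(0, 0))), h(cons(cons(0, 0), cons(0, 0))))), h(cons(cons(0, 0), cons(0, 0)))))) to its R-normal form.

1. cons(0, h(cons(h(cons(h(cons(cons(0, 0), cons(0, 0))), h(cons(cons(0, 0), cons(0, 0))))), h(cons(cons(0, 0), cons(0, 0))))))  →  cons(0, h(cons(h(cons(cons(0, 0), h(cons(cons(0, 0), cons(0, 0))))), h(cons(cons(0, 0), cons(0, 0))))))   [R2 at 2.1.1.1.1]
2. cons(0, h(cons(h(cons(cons(0, 0), h(cons(cons(0, 0), cons(0, 0))))), h(cons(cons(0, 0), cons(0, 0))))))  →  cons(0, h(cons(h(cons(cons(0, 0), cons(0, 0))), h(cons(cons(0, 0), cons(0, 0))))))   [R2 at 2.1.1.1.2]
3. cons(0, h(cons(h(cons(cons(0, 0), cons(0, 0))), h(cons(cons(0, 0), cons(0, 0))))))  →  cons(0, h(cons(cons(0, 0), h(cons(cons(0, 0), cons(0, 0))))))   [R2 at 2.1.1]
4. cons(0, h(cons(cons(0, 0), h(cons(cons(0, 0), cons(0, 0))))))  →  cons(0, h(cons(cons(0, 0), cons(0, 0))))   [R2 at 2.1.2]
5. cons(0, h(cons(cons(0, 0), cons(0, 0))))  →  cons(0, cons(0, 0))   [R2 at 2]

cons(0, cons(0, 0))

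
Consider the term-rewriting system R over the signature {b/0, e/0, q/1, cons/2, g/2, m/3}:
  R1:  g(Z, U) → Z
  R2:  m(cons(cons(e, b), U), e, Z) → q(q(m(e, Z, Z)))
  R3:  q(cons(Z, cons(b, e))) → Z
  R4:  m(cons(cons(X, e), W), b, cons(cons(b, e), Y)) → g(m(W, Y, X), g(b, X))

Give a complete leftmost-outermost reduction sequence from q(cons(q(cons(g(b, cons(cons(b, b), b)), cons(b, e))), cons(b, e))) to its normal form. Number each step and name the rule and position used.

1. q(cons(q(cons(g(b, cons(cons(b, b), b)), cons(b, e))), cons(b, e)))  →  q(cons(g(b, cons(cons(b, b), b)), cons(b, e)))   [R3 at ε]
2. q(cons(g(b, cons(cons(b, b), b)), cons(b, e)))  →  g(b, cons(cons(b, b), b))   [R3 at ε]
3. g(b, cons(cons(b, b), b))  →  b   [R1 at ε]

b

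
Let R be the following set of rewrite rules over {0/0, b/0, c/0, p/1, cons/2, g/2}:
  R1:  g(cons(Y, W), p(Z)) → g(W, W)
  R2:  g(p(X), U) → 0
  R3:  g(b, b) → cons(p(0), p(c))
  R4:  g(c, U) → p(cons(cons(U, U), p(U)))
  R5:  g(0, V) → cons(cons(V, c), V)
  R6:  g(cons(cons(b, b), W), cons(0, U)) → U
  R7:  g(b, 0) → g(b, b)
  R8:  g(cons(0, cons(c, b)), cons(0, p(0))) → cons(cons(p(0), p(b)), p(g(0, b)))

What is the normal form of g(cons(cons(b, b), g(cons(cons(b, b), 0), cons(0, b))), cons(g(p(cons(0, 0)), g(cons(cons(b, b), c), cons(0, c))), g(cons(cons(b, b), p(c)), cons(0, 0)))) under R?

0

1. g(cons(cons(b, b), g(cons(cons(b, b), 0), cons(0, b))), cons(g(p(cons(0, 0)), g(cons(cons(b, b), c), cons(0, c))), g(cons(cons(b, b), p(c)), cons(0, 0))))  →  g(cons(cons(b, b), b), cons(g(p(cons(0, 0)), g(cons(cons(b, b), c), cons(0, c))), g(cons(cons(b, b), p(c)), cons(0, 0))))   [R6 at 1.2]
2. g(cons(cons(b, b), b), cons(g(p(cons(0, 0)), g(cons(cons(b, b), c), cons(0, c))), g(cons(cons(b, b), p(c)), cons(0, 0))))  →  g(cons(cons(b, b), b), cons(0, g(cons(cons(b, b), p(c)), cons(0, 0))))   [R2 at 2.1]
3. g(cons(cons(b, b), b), cons(0, g(cons(cons(b, b), p(c)), cons(0, 0))))  →  g(cons(cons(b, b), p(c)), cons(0, 0))   [R6 at ε]
4. g(cons(cons(b, b), p(c)), cons(0, 0))  →  0   [R6 at ε]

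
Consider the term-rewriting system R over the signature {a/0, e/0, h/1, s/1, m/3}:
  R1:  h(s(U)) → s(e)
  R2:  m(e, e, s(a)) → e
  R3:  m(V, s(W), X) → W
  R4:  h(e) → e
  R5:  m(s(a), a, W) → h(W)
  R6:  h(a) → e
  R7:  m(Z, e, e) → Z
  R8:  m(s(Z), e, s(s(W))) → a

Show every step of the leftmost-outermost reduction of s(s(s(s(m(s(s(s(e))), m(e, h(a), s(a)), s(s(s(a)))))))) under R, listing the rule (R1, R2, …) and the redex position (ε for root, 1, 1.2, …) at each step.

1. s(s(s(s(m(s(s(s(e))), m(e, h(a), s(a)), s(s(s(a))))))))  →  s(s(s(s(m(s(s(s(e))), m(e, e, s(a)), s(s(s(a))))))))   [R6 at 1.1.1.1.2.2]
2. s(s(s(s(m(s(s(s(e))), m(e, e, s(a)), s(s(s(a))))))))  →  s(s(s(s(m(s(s(s(e))), e, s(s(s(a))))))))   [R2 at 1.1.1.1.2]
3. s(s(s(s(m(s(s(s(e))), e, s(s(s(a))))))))  →  s(s(s(s(a))))   [R8 at 1.1.1.1]

s(s(s(s(a))))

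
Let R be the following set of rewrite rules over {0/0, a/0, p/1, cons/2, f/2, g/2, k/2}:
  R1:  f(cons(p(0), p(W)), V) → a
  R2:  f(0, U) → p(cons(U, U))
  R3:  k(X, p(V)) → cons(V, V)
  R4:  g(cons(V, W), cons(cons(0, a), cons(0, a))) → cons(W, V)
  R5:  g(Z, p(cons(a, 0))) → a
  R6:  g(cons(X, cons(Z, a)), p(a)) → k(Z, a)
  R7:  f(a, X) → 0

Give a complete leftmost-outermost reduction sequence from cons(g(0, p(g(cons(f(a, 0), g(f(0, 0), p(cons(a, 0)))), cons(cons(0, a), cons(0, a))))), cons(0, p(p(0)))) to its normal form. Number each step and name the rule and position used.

cons(a, cons(0, p(p(0))))

1. cons(g(0, p(g(cons(f(a, 0), g(f(0, 0), p(cons(a, 0)))), cons(cons(0, a), cons(0, a))))), cons(0, p(p(0))))  →  cons(g(0, p(cons(g(f(0, 0), p(cons(a, 0))), f(a, 0)))), cons(0, p(p(0))))   [R4 at 1.2.1]
2. cons(g(0, p(cons(g(f(0, 0), p(cons(a, 0))), f(a, 0)))), cons(0, p(p(0))))  →  cons(g(0, p(cons(a, f(a, 0)))), cons(0, p(p(0))))   [R5 at 1.2.1.1]
3. cons(g(0, p(cons(a, f(a, 0)))), cons(0, p(p(0))))  →  cons(g(0, p(cons(a, 0))), cons(0, p(p(0))))   [R7 at 1.2.1.2]
4. cons(g(0, p(cons(a, 0))), cons(0, p(p(0))))  →  cons(a, cons(0, p(p(0))))   [R5 at 1]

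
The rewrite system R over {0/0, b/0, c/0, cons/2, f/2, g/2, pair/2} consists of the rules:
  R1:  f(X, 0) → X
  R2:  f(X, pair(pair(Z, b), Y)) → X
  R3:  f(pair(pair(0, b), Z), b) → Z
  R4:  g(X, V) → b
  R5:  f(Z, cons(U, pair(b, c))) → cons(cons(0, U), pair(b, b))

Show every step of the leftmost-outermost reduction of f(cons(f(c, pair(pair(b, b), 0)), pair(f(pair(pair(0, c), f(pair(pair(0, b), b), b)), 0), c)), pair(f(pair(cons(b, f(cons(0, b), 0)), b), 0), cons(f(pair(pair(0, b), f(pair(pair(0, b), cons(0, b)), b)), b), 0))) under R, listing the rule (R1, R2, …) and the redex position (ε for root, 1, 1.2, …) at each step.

cons(c, pair(pair(pair(0, c), b), c))

1. f(cons(f(c, pair(pair(b, b), 0)), pair(f(pair(pair(0, c), f(pair(pair(0, b), b), b)), 0), c)), pair(f(pair(cons(b, f(cons(0, b), 0)), b), 0), cons(f(pair(pair(0, b), f(pair(pair(0, b), cons(0, b)), b)), b), 0)))  →  f(cons(c, pair(f(pair(pair(0, c), f(pair(pair(0, b), b), b)), 0), c)), pair(f(pair(cons(b, f(cons(0, b), 0)), b), 0), cons(f(pair(pair(0, b), f(pair(pair(0, b), cons(0, b)), b)), b), 0)))   [R2 at 1.1]
2. f(cons(c, pair(f(pair(pair(0, c), f(pair(pair(0, b), b), b)), 0), c)), pair(f(pair(cons(b, f(cons(0, b), 0)), b), 0), cons(f(pair(pair(0, b), f(pair(pair(0, b), cons(0, b)), b)), b), 0)))  →  f(cons(c, pair(pair(pair(0, c), f(pair(pair(0, b), b), b)), c)), pair(f(pair(cons(b, f(cons(0, b), 0)), b), 0), cons(f(pair(pair(0, b), f(pair(pair(0, b), cons(0, b)), b)), b), 0)))   [R1 at 1.2.1]
3. f(cons(c, pair(pair(pair(0, c), f(pair(pair(0, b), b), b)), c)), pair(f(pair(cons(b, f(cons(0, b), 0)), b), 0), cons(f(pair(pair(0, b), f(pair(pair(0, b), cons(0, b)), b)), b), 0)))  →  f(cons(c, pair(pair(pair(0, c), b), c)), pair(f(pair(cons(b, f(cons(0, b), 0)), b), 0), cons(f(pair(pair(0, b), f(pair(pair(0, b), cons(0, b)), b)), b), 0)))   [R3 at 1.2.1.2]
4. f(cons(c, pair(pair(pair(0, c), b), c)), pair(f(pair(cons(b, f(cons(0, b), 0)), b), 0), cons(f(pair(pair(0, b), f(pair(pair(0, b), cons(0, b)), b)), b), 0)))  →  f(cons(c, pair(pair(pair(0, c), b), c)), pair(pair(cons(b, f(cons(0, b), 0)), b), cons(f(pair(pair(0, b), f(pair(pair(0, b), cons(0, b)), b)), b), 0)))   [R1 at 2.1]
5. f(cons(c, pair(pair(pair(0, c), b), c)), pair(pair(cons(b, f(cons(0, b), 0)), b), cons(f(pair(pair(0, b), f(pair(pair(0, b), cons(0, b)), b)), b), 0)))  →  cons(c, pair(pair(pair(0, c), b), c))   [R2 at ε]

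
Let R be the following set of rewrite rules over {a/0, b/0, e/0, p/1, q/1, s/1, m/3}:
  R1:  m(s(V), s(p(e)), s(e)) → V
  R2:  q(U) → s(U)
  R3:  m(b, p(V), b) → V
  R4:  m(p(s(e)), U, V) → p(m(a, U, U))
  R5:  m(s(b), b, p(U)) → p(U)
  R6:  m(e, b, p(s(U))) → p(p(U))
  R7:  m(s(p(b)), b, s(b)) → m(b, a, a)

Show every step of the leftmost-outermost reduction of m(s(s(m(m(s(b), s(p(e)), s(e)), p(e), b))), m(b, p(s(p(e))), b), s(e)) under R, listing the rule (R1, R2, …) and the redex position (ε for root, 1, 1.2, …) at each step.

s(e)

1. m(s(s(m(m(s(b), s(p(e)), s(e)), p(e), b))), m(b, p(s(p(e))), b), s(e))  →  m(s(s(m(b, p(e), b))), m(b, p(s(p(e))), b), s(e))   [R1 at 1.1.1.1]
2. m(s(s(m(b, p(e), b))), m(b, p(s(p(e))), b), s(e))  →  m(s(s(e)), m(b, p(s(p(e))), b), s(e))   [R3 at 1.1.1]
3. m(s(s(e)), m(b, p(s(p(e))), b), s(e))  →  m(s(s(e)), s(p(e)), s(e))   [R3 at 2]
4. m(s(s(e)), s(p(e)), s(e))  →  s(e)   [R1 at ε]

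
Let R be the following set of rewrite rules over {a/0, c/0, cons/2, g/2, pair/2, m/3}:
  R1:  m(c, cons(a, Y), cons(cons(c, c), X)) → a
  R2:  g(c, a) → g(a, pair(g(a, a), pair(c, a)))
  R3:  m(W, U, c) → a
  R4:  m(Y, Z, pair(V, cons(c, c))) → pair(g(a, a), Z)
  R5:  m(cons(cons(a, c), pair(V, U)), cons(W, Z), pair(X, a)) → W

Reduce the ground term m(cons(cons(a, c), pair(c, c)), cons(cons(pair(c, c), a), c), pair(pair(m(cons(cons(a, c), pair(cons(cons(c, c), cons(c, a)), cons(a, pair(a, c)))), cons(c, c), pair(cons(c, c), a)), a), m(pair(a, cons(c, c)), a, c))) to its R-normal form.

1. m(cons(cons(a, c), pair(c, c)), cons(cons(pair(c, c), a), c), pair(pair(m(cons(cons(a, c), pair(cons(cons(c, c), cons(c, a)), cons(a, pair(a, c)))), cons(c, c), pair(cons(c, c), a)), a), m(pair(a, cons(c, c)), a, c)))  →  m(cons(cons(a, c), pair(c, c)), cons(cons(pair(c, c), a), c), pair(pair(c, a), m(pair(a, cons(c, c)), a, c)))   [R5 at 3.1.1]
2. m(cons(cons(a, c), pair(c, c)), cons(cons(pair(c, c), a), c), pair(pair(c, a), m(pair(a, cons(c, c)), a, c)))  →  m(cons(cons(a, c), pair(c, c)), cons(cons(pair(c, c), a), c), pair(pair(c, a), a))   [R3 at 3.2]
3. m(cons(cons(a, c), pair(c, c)), cons(cons(pair(c, c), a), c), pair(pair(c, a), a))  →  cons(pair(c, c), a)   [R5 at ε]

cons(pair(c, c), a)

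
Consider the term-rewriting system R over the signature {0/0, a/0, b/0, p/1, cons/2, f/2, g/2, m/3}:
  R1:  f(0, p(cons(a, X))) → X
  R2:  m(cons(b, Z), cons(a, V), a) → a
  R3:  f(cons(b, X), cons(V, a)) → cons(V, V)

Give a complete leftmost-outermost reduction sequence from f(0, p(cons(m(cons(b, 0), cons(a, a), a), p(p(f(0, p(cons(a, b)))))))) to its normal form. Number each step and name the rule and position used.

p(p(b))

1. f(0, p(cons(m(cons(b, 0), cons(a, a), a), p(p(f(0, p(cons(a, b))))))))  →  f(0, p(cons(a, p(p(f(0, p(cons(a, b))))))))   [R2 at 2.1.1]
2. f(0, p(cons(a, p(p(f(0, p(cons(a, b))))))))  →  p(p(f(0, p(cons(a, b)))))   [R1 at ε]
3. p(p(f(0, p(cons(a, b)))))  →  p(p(b))   [R1 at 1.1]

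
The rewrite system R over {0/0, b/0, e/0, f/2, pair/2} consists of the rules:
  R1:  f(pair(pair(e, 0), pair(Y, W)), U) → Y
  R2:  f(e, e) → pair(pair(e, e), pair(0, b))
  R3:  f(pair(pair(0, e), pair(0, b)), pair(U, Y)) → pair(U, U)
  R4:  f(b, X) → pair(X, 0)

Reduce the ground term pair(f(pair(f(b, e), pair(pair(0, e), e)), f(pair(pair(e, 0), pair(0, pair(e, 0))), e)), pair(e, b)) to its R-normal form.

pair(pair(0, e), pair(e, b))

1. pair(f(pair(f(b, e), pair(pair(0, e), e)), f(pair(pair(e, 0), pair(0, pair(e, 0))), e)), pair(e, b))  →  pair(f(pair(pair(e, 0), pair(pair(0, e), e)), f(pair(pair(e, 0), pair(0, pair(e, 0))), e)), pair(e, b))   [R4 at 1.1.1]
2. pair(f(pair(pair(e, 0), pair(pair(0, e), e)), f(pair(pair(e, 0), pair(0, pair(e, 0))), e)), pair(e, b))  →  pair(pair(0, e), pair(e, b))   [R1 at 1]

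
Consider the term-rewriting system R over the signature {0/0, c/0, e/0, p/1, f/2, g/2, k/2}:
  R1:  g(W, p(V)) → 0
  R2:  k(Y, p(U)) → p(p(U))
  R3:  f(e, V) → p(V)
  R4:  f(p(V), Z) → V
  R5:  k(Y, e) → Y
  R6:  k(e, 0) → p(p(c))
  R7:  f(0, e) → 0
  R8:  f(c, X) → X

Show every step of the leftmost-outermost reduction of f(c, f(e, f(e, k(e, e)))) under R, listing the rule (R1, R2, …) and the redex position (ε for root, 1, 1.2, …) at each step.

p(p(e))

1. f(c, f(e, f(e, k(e, e))))  →  f(e, f(e, k(e, e)))   [R8 at ε]
2. f(e, f(e, k(e, e)))  →  p(f(e, k(e, e)))   [R3 at ε]
3. p(f(e, k(e, e)))  →  p(p(k(e, e)))   [R3 at 1]
4. p(p(k(e, e)))  →  p(p(e))   [R5 at 1.1]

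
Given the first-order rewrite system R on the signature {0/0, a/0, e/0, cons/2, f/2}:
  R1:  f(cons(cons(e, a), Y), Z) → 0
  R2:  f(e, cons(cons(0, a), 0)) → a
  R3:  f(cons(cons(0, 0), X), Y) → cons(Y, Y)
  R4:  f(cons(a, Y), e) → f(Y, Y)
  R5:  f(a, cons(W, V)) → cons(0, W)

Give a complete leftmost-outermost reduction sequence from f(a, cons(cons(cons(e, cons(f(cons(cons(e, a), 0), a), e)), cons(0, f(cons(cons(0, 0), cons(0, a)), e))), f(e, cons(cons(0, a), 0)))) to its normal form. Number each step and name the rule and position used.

1. f(a, cons(cons(cons(e, cons(f(cons(cons(e, a), 0), a), e)), cons(0, f(cons(cons(0, 0), cons(0, a)), e))), f(e, cons(cons(0, a), 0))))  →  cons(0, cons(cons(e, cons(f(cons(cons(e, a), 0), a), e)), cons(0, f(cons(cons(0, 0), cons(0, a)), e))))   [R5 at ε]
2. cons(0, cons(cons(e, cons(f(cons(cons(e, a), 0), a), e)), cons(0, f(cons(cons(0, 0), cons(0, a)), e))))  →  cons(0, cons(cons(e, cons(0, e)), cons(0, f(cons(cons(0, 0), cons(0, a)), e))))   [R1 at 2.1.2.1]
3. cons(0, cons(cons(e, cons(0, e)), cons(0, f(cons(cons(0, 0), cons(0, a)), e))))  →  cons(0, cons(cons(e, cons(0, e)), cons(0, cons(e, e))))   [R3 at 2.2.2]

cons(0, cons(cons(e, cons(0, e)), cons(0, cons(e, e))))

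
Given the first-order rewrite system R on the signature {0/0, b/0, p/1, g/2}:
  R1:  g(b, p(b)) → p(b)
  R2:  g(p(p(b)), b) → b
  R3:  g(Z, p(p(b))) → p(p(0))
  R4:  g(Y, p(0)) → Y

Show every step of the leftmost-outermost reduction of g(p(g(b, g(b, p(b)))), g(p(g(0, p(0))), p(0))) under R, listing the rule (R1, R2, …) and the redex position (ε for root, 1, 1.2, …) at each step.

p(p(b))

1. g(p(g(b, g(b, p(b)))), g(p(g(0, p(0))), p(0)))  →  g(p(g(b, p(b))), g(p(g(0, p(0))), p(0)))   [R1 at 1.1.2]
2. g(p(g(b, p(b))), g(p(g(0, p(0))), p(0)))  →  g(p(p(b)), g(p(g(0, p(0))), p(0)))   [R1 at 1.1]
3. g(p(p(b)), g(p(g(0, p(0))), p(0)))  →  g(p(p(b)), p(g(0, p(0))))   [R4 at 2]
4. g(p(p(b)), p(g(0, p(0))))  →  g(p(p(b)), p(0))   [R4 at 2.1]
5. g(p(p(b)), p(0))  →  p(p(b))   [R4 at ε]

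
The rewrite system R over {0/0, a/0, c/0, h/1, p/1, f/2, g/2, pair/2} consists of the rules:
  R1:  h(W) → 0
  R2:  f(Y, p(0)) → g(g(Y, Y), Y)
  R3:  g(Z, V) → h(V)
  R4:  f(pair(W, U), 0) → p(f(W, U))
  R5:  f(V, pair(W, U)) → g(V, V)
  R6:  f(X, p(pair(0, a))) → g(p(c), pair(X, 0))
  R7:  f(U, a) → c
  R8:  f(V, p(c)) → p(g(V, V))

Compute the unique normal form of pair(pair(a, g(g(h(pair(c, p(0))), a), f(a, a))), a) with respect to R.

1. pair(pair(a, g(g(h(pair(c, p(0))), a), f(a, a))), a)  →  pair(pair(a, h(f(a, a))), a)   [R3 at 1.2]
2. pair(pair(a, h(f(a, a))), a)  →  pair(pair(a, 0), a)   [R1 at 1.2]

pair(pair(a, 0), a)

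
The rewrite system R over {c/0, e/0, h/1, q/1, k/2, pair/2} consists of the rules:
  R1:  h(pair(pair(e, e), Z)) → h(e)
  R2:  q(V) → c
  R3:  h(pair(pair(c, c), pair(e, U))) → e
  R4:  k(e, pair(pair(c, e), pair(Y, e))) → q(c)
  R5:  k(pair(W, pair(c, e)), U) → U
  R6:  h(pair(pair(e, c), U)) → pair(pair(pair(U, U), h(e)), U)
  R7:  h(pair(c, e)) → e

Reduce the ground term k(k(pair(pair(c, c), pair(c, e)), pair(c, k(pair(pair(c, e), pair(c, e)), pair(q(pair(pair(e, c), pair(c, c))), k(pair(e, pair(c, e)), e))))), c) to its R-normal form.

1. k(k(pair(pair(c, c), pair(c, e)), pair(c, k(pair(pair(c, e), pair(c, e)), pair(q(pair(pair(e, c), pair(c, c))), k(pair(e, pair(c, e)), e))))), c)  →  k(pair(c, k(pair(pair(c, e), pair(c, e)), pair(q(pair(pair(e, c), pair(c, c))), k(pair(e, pair(c, e)), e)))), c)   [R5 at 1]
2. k(pair(c, k(pair(pair(c, e), pair(c, e)), pair(q(pair(pair(e, c), pair(c, c))), k(pair(e, pair(c, e)), e)))), c)  →  k(pair(c, pair(q(pair(pair(e, c), pair(c, c))), k(pair(e, pair(c, e)), e))), c)   [R5 at 1.2]
3. k(pair(c, pair(q(pair(pair(e, c), pair(c, c))), k(pair(e, pair(c, e)), e))), c)  →  k(pair(c, pair(c, k(pair(e, pair(c, e)), e))), c)   [R2 at 1.2.1]
4. k(pair(c, pair(c, k(pair(e, pair(c, e)), e))), c)  →  k(pair(c, pair(c, e)), c)   [R5 at 1.2.2]
5. k(pair(c, pair(c, e)), c)  →  c   [R5 at ε]

c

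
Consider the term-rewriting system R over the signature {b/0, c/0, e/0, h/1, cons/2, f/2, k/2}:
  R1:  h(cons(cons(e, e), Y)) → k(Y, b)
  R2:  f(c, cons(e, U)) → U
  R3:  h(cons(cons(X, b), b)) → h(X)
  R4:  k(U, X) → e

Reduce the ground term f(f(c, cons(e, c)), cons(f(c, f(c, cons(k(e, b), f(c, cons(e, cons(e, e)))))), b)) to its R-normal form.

b

1. f(f(c, cons(e, c)), cons(f(c, f(c, cons(k(e, b), f(c, cons(e, cons(e, e)))))), b))  →  f(c, cons(f(c, f(c, cons(k(e, b), f(c, cons(e, cons(e, e)))))), b))   [R2 at 1]
2. f(c, cons(f(c, f(c, cons(k(e, b), f(c, cons(e, cons(e, e)))))), b))  →  f(c, cons(f(c, f(c, cons(e, f(c, cons(e, cons(e, e)))))), b))   [R4 at 2.1.2.2.1]
3. f(c, cons(f(c, f(c, cons(e, f(c, cons(e, cons(e, e)))))), b))  →  f(c, cons(f(c, f(c, cons(e, cons(e, e)))), b))   [R2 at 2.1.2]
4. f(c, cons(f(c, f(c, cons(e, cons(e, e)))), b))  →  f(c, cons(f(c, cons(e, e)), b))   [R2 at 2.1.2]
5. f(c, cons(f(c, cons(e, e)), b))  →  f(c, cons(e, b))   [R2 at 2.1]
6. f(c, cons(e, b))  →  b   [R2 at ε]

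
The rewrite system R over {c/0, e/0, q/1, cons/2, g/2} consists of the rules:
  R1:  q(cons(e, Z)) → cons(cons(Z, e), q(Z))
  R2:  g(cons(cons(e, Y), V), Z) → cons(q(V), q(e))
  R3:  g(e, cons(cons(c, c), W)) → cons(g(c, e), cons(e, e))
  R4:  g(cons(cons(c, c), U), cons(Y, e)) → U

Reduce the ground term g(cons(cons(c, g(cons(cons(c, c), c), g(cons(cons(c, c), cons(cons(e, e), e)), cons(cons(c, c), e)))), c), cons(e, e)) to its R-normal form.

1. g(cons(cons(c, g(cons(cons(c, c), c), g(cons(cons(c, c), cons(cons(e, e), e)), cons(cons(c, c), e)))), c), cons(e, e))  →  g(cons(cons(c, g(cons(cons(c, c), c), cons(cons(e, e), e))), c), cons(e, e))   [R4 at 1.1.2.2]
2. g(cons(cons(c, g(cons(cons(c, c), c), cons(cons(e, e), e))), c), cons(e, e))  →  g(cons(cons(c, c), c), cons(e, e))   [R4 at 1.1.2]
3. g(cons(cons(c, c), c), cons(e, e))  →  c   [R4 at ε]

c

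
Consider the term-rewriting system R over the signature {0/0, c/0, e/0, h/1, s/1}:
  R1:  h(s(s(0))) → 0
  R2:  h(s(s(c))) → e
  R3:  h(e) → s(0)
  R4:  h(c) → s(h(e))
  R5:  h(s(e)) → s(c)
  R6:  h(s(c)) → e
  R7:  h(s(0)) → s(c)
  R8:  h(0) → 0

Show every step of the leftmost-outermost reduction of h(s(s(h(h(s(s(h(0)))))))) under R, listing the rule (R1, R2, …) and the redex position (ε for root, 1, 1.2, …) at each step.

0

1. h(s(s(h(h(s(s(h(0))))))))  →  h(s(s(h(h(s(s(0)))))))   [R8 at 1.1.1.1.1.1.1]
2. h(s(s(h(h(s(s(0)))))))  →  h(s(s(h(0))))   [R1 at 1.1.1.1]
3. h(s(s(h(0))))  →  h(s(s(0)))   [R8 at 1.1.1]
4. h(s(s(0)))  →  0   [R1 at ε]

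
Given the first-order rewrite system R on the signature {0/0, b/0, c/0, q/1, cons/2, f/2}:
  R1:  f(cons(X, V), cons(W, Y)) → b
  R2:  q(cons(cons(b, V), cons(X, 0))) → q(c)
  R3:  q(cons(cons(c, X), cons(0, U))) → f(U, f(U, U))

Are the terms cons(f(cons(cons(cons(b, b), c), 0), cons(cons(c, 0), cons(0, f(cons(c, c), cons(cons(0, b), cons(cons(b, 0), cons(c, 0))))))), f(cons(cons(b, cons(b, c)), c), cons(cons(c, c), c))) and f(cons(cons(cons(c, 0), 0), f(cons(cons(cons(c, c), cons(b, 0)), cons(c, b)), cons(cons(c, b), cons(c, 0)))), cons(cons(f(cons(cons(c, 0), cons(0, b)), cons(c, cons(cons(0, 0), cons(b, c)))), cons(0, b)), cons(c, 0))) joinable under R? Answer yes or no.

no — NF(t₁) = cons(b, b), NF(t₂) = b

Reduce t₁ = cons(f(cons(cons(cons(b, b), c), 0), cons(cons(c, 0), cons(0, f(cons(c, c), cons(cons(0, b), cons(cons(b, 0), cons(c, 0))))))), f(cons(cons(b, cons(b, c)), c), cons(cons(c, c), c))):
1. cons(f(cons(cons(cons(b, b), c), 0), cons(cons(c, 0), cons(0, f(cons(c, c), cons(cons(0, b), cons(cons(b, 0), cons(c, 0))))))), f(cons(cons(b, cons(b, c)), c), cons(cons(c, c), c)))  →  cons(b, f(cons(cons(b, cons(b, c)), c), cons(cons(c, c), c)))   [R1 at 1]
2. cons(b, f(cons(cons(b, cons(b, c)), c), cons(cons(c, c), c)))  →  cons(b, b)   [R1 at 2]

Reduce t₂ = f(cons(cons(cons(c, 0), 0), f(cons(cons(cons(c, c), cons(b, 0)), cons(c, b)), cons(cons(c, b), cons(c, 0)))), cons(cons(f(cons(cons(c, 0), cons(0, b)), cons(c, cons(cons(0, 0), cons(b, c)))), cons(0, b)), cons(c, 0))):
1. f(cons(cons(cons(c, 0), 0), f(cons(cons(cons(c, c), cons(b, 0)), cons(c, b)), cons(cons(c, b), cons(c, 0)))), cons(cons(f(cons(cons(c, 0), cons(0, b)), cons(c, cons(cons(0, 0), cons(b, c)))), cons(0, b)), cons(c, 0)))  →  b   [R1 at ε]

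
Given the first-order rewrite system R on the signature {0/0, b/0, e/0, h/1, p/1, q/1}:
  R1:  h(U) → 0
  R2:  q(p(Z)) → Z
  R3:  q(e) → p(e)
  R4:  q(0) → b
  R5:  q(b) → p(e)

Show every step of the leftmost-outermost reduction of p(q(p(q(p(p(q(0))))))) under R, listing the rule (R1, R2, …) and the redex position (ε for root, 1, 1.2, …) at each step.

1. p(q(p(q(p(p(q(0)))))))  →  p(q(p(p(q(0)))))   [R2 at 1]
2. p(q(p(p(q(0)))))  →  p(p(q(0)))   [R2 at 1]
3. p(p(q(0)))  →  p(p(b))   [R4 at 1.1]

p(p(b))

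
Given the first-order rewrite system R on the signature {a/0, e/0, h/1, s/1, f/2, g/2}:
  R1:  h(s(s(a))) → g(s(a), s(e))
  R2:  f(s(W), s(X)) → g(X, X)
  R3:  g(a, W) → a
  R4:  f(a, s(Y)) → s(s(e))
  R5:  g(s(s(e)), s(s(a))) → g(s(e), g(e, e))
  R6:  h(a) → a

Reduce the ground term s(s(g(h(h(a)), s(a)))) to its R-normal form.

s(s(a))

1. s(s(g(h(h(a)), s(a))))  →  s(s(g(h(a), s(a))))   [R6 at 1.1.1.1]
2. s(s(g(h(a), s(a))))  →  s(s(g(a, s(a))))   [R6 at 1.1.1]
3. s(s(g(a, s(a))))  →  s(s(a))   [R3 at 1.1]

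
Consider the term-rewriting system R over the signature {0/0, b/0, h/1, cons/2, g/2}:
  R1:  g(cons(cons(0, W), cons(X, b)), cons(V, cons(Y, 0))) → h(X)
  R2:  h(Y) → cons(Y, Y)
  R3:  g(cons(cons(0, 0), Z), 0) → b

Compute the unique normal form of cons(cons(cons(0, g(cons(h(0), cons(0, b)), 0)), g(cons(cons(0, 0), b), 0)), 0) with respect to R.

1. cons(cons(cons(0, g(cons(h(0), cons(0, b)), 0)), g(cons(cons(0, 0), b), 0)), 0)  →  cons(cons(cons(0, g(cons(cons(0, 0), cons(0, b)), 0)), g(cons(cons(0, 0), b), 0)), 0)   [R2 at 1.1.2.1.1]
2. cons(cons(cons(0, g(cons(cons(0, 0), cons(0, b)), 0)), g(cons(cons(0, 0), b), 0)), 0)  →  cons(cons(cons(0, b), g(cons(cons(0, 0), b), 0)), 0)   [R3 at 1.1.2]
3. cons(cons(cons(0, b), g(cons(cons(0, 0), b), 0)), 0)  →  cons(cons(cons(0, b), b), 0)   [R3 at 1.2]

cons(cons(cons(0, b), b), 0)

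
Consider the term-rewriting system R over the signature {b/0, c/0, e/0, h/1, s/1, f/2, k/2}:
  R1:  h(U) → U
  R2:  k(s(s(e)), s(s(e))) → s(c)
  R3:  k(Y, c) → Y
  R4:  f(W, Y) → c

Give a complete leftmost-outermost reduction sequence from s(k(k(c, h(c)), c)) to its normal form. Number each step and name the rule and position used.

s(c)

1. s(k(k(c, h(c)), c))  →  s(k(c, h(c)))   [R3 at 1]
2. s(k(c, h(c)))  →  s(k(c, c))   [R1 at 1.2]
3. s(k(c, c))  →  s(c)   [R3 at 1]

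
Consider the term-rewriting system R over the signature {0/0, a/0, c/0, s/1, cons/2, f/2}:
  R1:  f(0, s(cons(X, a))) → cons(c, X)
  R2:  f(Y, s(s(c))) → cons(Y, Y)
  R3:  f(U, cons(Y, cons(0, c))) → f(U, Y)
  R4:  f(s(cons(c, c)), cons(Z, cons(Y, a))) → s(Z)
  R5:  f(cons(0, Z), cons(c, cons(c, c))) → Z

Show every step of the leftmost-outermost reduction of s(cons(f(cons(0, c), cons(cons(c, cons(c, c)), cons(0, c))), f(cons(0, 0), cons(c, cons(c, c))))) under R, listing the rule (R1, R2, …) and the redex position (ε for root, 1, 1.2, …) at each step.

s(cons(c, 0))

1. s(cons(f(cons(0, c), cons(cons(c, cons(c, c)), cons(0, c))), f(cons(0, 0), cons(c, cons(c, c)))))  →  s(cons(f(cons(0, c), cons(c, cons(c, c))), f(cons(0, 0), cons(c, cons(c, c)))))   [R3 at 1.1]
2. s(cons(f(cons(0, c), cons(c, cons(c, c))), f(cons(0, 0), cons(c, cons(c, c)))))  →  s(cons(c, f(cons(0, 0), cons(c, cons(c, c)))))   [R5 at 1.1]
3. s(cons(c, f(cons(0, 0), cons(c, cons(c, c)))))  →  s(cons(c, 0))   [R5 at 1.2]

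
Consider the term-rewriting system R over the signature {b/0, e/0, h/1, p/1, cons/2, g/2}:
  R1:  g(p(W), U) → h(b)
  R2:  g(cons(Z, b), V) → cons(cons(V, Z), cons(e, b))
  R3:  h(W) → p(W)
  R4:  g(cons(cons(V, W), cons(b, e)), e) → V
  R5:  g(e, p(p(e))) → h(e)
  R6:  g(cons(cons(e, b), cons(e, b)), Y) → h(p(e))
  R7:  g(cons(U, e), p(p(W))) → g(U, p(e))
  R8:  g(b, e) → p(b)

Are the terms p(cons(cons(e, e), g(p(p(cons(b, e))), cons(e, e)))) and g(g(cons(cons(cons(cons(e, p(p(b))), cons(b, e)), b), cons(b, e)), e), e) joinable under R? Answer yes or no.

Reduce t₁ = p(cons(cons(e, e), g(p(p(cons(b, e))), cons(e, e)))):
1. p(cons(cons(e, e), g(p(p(cons(b, e))), cons(e, e))))  →  p(cons(cons(e, e), h(b)))   [R1 at 1.2]
2. p(cons(cons(e, e), h(b)))  →  p(cons(cons(e, e), p(b)))   [R3 at 1.2]

Reduce t₂ = g(g(cons(cons(cons(cons(e, p(p(b))), cons(b, e)), b), cons(b, e)), e), e):
1. g(g(cons(cons(cons(cons(e, p(p(b))), cons(b, e)), b), cons(b, e)), e), e)  →  g(cons(cons(e, p(p(b))), cons(b, e)), e)   [R4 at 1]
2. g(cons(cons(e, p(p(b))), cons(b, e)), e)  →  e   [R4 at ε]

no — NF(t₁) = p(cons(cons(e, e), p(b))), NF(t₂) = e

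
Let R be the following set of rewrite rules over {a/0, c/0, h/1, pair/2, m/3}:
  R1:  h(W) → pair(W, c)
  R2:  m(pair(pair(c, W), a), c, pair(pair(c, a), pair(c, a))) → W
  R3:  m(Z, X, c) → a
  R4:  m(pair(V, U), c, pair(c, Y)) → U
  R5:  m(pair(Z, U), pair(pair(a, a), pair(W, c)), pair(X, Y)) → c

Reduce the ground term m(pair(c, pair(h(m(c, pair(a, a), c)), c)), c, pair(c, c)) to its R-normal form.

pair(pair(a, c), c)

1. m(pair(c, pair(h(m(c, pair(a, a), c)), c)), c, pair(c, c))  →  pair(h(m(c, pair(a, a), c)), c)   [R4 at ε]
2. pair(h(m(c, pair(a, a), c)), c)  →  pair(pair(m(c, pair(a, a), c), c), c)   [R1 at 1]
3. pair(pair(m(c, pair(a, a), c), c), c)  →  pair(pair(a, c), c)   [R3 at 1.1]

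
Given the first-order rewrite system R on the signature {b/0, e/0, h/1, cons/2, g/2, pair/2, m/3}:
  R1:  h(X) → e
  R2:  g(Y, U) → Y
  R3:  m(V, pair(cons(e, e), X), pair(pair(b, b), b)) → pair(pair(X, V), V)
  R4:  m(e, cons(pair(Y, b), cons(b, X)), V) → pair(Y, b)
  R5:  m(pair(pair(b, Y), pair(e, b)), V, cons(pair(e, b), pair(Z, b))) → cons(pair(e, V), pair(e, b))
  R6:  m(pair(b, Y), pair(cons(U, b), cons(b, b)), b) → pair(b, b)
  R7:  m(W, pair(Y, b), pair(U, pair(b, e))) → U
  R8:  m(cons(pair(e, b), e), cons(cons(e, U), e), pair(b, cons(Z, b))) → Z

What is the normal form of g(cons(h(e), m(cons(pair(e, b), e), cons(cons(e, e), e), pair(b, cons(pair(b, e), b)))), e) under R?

cons(e, pair(b, e))

1. g(cons(h(e), m(cons(pair(e, b), e), cons(cons(e, e), e), pair(b, cons(pair(b, e), b)))), e)  →  cons(h(e), m(cons(pair(e, b), e), cons(cons(e, e), e), pair(b, cons(pair(b, e), b))))   [R2 at ε]
2. cons(h(e), m(cons(pair(e, b), e), cons(cons(e, e), e), pair(b, cons(pair(b, e), b))))  →  cons(e, m(cons(pair(e, b), e), cons(cons(e, e), e), pair(b, cons(pair(b, e), b))))   [R1 at 1]
3. cons(e, m(cons(pair(e, b), e), cons(cons(e, e), e), pair(b, cons(pair(b, e), b))))  →  cons(e, pair(b, e))   [R8 at 2]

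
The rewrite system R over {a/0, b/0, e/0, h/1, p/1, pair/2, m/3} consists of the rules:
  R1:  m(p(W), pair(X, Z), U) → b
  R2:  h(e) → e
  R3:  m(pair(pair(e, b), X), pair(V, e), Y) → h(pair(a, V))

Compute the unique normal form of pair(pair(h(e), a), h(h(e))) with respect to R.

1. pair(pair(h(e), a), h(h(e)))  →  pair(pair(e, a), h(h(e)))   [R2 at 1.1]
2. pair(pair(e, a), h(h(e)))  →  pair(pair(e, a), h(e))   [R2 at 2.1]
3. pair(pair(e, a), h(e))  →  pair(pair(e, a), e)   [R2 at 2]

pair(pair(e, a), e)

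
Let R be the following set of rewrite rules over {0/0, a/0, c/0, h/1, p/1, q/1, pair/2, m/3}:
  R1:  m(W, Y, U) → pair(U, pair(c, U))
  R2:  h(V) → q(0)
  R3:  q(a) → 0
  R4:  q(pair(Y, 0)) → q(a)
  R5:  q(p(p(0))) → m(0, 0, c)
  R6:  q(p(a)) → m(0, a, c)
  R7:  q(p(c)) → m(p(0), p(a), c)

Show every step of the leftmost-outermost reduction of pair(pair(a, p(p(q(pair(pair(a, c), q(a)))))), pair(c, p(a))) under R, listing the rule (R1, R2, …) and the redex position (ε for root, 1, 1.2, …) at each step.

1. pair(pair(a, p(p(q(pair(pair(a, c), q(a)))))), pair(c, p(a)))  →  pair(pair(a, p(p(q(pair(pair(a, c), 0))))), pair(c, p(a)))   [R3 at 1.2.1.1.1.2]
2. pair(pair(a, p(p(q(pair(pair(a, c), 0))))), pair(c, p(a)))  →  pair(pair(a, p(p(q(a)))), pair(c, p(a)))   [R4 at 1.2.1.1]
3. pair(pair(a, p(p(q(a)))), pair(c, p(a)))  →  pair(pair(a, p(p(0))), pair(c, p(a)))   [R3 at 1.2.1.1]

pair(pair(a, p(p(0))), pair(c, p(a)))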